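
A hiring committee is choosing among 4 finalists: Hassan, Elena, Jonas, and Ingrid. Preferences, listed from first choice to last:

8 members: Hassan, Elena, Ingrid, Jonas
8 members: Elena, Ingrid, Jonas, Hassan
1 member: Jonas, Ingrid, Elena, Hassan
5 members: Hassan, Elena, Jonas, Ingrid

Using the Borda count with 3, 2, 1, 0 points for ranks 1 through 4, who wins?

Hassan: 8·3 + 8·0 + 1·0 + 5·3 = 39
Elena: 8·2 + 8·3 + 1·1 + 5·2 = 51
Jonas: 8·0 + 8·1 + 1·3 + 5·1 = 16
Ingrid: 8·1 + 8·2 + 1·2 + 5·0 = 26
Elena has the highest Borda score (51).

Elena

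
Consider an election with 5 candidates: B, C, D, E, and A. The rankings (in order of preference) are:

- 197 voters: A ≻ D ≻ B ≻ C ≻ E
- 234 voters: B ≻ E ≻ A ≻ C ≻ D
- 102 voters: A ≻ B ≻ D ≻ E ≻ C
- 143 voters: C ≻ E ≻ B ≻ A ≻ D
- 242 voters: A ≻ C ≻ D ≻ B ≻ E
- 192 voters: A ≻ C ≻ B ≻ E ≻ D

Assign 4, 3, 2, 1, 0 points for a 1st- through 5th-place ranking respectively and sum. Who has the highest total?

A

B: 197·2 + 234·4 + 102·3 + 143·2 + 242·1 + 192·2 = 2548
C: 197·1 + 234·1 + 102·0 + 143·4 + 242·3 + 192·3 = 2305
D: 197·3 + 234·0 + 102·2 + 143·0 + 242·2 + 192·0 = 1279
E: 197·0 + 234·3 + 102·1 + 143·3 + 242·0 + 192·1 = 1425
A: 197·4 + 234·2 + 102·4 + 143·1 + 242·4 + 192·4 = 3543
A has the highest Borda score (3543).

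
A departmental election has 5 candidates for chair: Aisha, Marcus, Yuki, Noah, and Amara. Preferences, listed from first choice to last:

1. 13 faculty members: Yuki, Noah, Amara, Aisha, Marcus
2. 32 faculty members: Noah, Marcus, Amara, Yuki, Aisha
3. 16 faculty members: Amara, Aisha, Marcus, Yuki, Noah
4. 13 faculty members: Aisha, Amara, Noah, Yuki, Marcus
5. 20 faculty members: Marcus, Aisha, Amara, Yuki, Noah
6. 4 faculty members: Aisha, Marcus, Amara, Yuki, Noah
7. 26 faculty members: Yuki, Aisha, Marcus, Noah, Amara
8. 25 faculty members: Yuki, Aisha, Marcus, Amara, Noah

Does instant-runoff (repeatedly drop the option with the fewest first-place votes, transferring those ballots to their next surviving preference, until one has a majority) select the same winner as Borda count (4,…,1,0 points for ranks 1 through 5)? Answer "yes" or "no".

Instant-runoff — R1 Aisha 17, Marcus 20, Yuki 64, Noah 32, Amara 16 (Amara out); R2 Aisha 33, Marcus 20, Yuki 64, Noah 32 (Marcus out); R3 Aisha 53, Yuki 64, Noah 32 (Noah out); R4 Aisha 53, Yuki 96 (Yuki winner). Winner: Yuki.
Borda — scores: Aisha 342, Marcus 322, Yuki 341, Noah 219, Amara 266. Winner: Aisha.
The two methods disagree.

no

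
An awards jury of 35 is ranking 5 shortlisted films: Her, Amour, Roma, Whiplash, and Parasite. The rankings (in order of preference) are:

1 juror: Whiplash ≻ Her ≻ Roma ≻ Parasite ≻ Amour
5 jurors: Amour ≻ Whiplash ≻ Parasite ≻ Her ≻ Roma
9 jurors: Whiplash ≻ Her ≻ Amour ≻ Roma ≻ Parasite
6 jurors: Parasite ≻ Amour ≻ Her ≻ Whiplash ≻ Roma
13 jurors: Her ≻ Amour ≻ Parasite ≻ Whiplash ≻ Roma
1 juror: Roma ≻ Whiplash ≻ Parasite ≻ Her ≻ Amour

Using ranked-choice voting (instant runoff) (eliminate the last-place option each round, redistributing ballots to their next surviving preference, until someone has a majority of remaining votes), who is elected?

Her

Round 1: Her 13, Amour 5, Roma 1, Whiplash 10, Parasite 6. Eliminate Roma.
Round 2: Her 13, Amour 5, Whiplash 11, Parasite 6. Eliminate Amour.
Round 3: Her 13, Whiplash 16, Parasite 6. Eliminate Parasite.
Round 4: Her 19, Whiplash 16. Her has a majority.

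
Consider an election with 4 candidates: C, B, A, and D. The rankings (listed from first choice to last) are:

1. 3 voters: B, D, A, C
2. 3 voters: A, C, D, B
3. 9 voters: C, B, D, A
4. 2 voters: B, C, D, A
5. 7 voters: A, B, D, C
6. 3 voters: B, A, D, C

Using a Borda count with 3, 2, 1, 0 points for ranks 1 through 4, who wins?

C: 3·0 + 3·2 + 9·3 + 2·2 + 7·0 + 3·0 = 37
B: 3·3 + 3·0 + 9·2 + 2·3 + 7·2 + 3·3 = 56
A: 3·1 + 3·3 + 9·0 + 2·0 + 7·3 + 3·2 = 39
D: 3·2 + 3·1 + 9·1 + 2·1 + 7·1 + 3·1 = 30
B has the highest Borda score (56).

B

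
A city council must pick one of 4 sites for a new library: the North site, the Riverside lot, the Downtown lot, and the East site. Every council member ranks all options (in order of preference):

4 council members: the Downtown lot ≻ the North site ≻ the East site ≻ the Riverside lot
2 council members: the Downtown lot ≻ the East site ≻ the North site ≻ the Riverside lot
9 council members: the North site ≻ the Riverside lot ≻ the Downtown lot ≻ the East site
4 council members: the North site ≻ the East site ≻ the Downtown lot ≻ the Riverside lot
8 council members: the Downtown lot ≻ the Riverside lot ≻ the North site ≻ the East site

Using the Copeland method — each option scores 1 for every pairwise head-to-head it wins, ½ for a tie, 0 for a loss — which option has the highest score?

the Downtown lot

the North site: beats the Riverside lot and the East site; loses to the Downtown lot → score 2.
the Riverside lot: beats the East site; loses to the North site and the Downtown lot → score 1.
the Downtown lot: beats the North site, the Riverside lot, and the East site → score 3.
the East site: loses to the North site, the Riverside lot, and the Downtown lot → score 0.
the Downtown lot has the best pairwise record.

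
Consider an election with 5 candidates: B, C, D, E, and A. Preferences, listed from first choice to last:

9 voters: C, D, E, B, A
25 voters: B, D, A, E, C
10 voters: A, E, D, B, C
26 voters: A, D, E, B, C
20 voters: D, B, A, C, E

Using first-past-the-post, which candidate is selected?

First-place votes: B 25, C 9, D 20, E 0, A 36.
A has the most first-place votes.

A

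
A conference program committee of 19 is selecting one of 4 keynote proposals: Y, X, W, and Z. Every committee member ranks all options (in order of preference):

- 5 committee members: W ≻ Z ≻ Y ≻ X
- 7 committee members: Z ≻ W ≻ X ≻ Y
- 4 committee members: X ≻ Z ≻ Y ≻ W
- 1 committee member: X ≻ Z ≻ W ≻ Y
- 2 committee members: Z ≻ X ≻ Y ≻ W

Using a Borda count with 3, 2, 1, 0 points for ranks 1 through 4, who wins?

Y: 5·1 + 7·0 + 4·1 + 1·0 + 2·1 = 11
X: 5·0 + 7·1 + 4·3 + 1·3 + 2·2 = 26
W: 5·3 + 7·2 + 4·0 + 1·1 + 2·0 = 30
Z: 5·2 + 7·3 + 4·2 + 1·2 + 2·3 = 47
Z has the highest Borda score (47).

Z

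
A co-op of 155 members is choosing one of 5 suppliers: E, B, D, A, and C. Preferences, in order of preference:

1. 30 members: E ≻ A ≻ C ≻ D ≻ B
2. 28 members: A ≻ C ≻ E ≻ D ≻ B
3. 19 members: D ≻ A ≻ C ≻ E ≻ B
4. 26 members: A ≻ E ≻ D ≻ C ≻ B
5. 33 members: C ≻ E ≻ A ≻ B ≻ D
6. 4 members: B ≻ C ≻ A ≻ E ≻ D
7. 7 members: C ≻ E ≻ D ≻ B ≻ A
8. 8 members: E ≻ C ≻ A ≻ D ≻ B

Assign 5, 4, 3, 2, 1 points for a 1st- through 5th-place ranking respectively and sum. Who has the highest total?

E: 30·5 + 28·3 + 19·2 + 26·4 + 33·4 + 4·2 + 7·4 + 8·5 = 584
B: 30·1 + 28·1 + 19·1 + 26·1 + 33·2 + 4·5 + 7·2 + 8·1 = 211
D: 30·2 + 28·2 + 19·5 + 26·3 + 33·1 + 4·1 + 7·3 + 8·2 = 363
A: 30·4 + 28·5 + 19·4 + 26·5 + 33·3 + 4·3 + 7·1 + 8·3 = 608
C: 30·3 + 28·4 + 19·3 + 26·2 + 33·5 + 4·4 + 7·5 + 8·4 = 559
A has the highest Borda score (608).

A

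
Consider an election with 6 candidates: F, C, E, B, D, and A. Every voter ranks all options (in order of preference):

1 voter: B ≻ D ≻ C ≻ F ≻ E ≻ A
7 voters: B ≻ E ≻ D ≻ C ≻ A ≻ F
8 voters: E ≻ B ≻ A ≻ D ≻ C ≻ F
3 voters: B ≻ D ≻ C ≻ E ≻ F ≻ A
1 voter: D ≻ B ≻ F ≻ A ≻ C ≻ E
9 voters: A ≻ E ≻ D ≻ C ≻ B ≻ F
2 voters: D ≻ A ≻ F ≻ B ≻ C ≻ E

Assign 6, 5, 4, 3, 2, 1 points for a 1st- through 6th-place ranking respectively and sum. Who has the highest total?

F: 1·3 + 7·1 + 8·1 + 3·2 + 1·4 + 9·1 + 2·4 = 45
C: 1·4 + 7·3 + 8·2 + 3·4 + 1·2 + 9·3 + 2·2 = 86
E: 1·2 + 7·5 + 8·6 + 3·3 + 1·1 + 9·5 + 2·1 = 142
B: 1·6 + 7·6 + 8·5 + 3·6 + 1·5 + 9·2 + 2·3 = 135
D: 1·5 + 7·4 + 8·3 + 3·5 + 1·6 + 9·4 + 2·6 = 126
A: 1·1 + 7·2 + 8·4 + 3·1 + 1·3 + 9·6 + 2·5 = 117
E has the highest Borda score (142).

E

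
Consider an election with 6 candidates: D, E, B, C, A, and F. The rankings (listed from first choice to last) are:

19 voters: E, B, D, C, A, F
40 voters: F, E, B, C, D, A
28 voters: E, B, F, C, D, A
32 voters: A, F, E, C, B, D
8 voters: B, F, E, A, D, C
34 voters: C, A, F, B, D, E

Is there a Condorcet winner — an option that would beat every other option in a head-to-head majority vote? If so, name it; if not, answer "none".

Checking pairwise contests:
E beats D 127–34.
F beats E 114–47.
E beats B 119–42.
E beats C 127–34.
D beats A 87–74.
A beats F 85–76.
Every option loses at least one head-to-head, so there is no Condorcet winner.

none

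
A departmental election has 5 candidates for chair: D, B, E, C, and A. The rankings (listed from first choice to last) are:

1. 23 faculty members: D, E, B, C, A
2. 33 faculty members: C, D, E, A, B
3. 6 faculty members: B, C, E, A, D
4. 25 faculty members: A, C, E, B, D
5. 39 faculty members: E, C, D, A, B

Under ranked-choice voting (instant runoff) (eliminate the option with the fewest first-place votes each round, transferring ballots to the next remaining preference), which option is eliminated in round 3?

Round 1: D 23, B 6, E 39, C 33, A 25. Eliminate B.
Round 2: D 23, E 39, C 39, A 25. Eliminate D.
Round 3: E 62, C 39, A 25. Eliminate A.

A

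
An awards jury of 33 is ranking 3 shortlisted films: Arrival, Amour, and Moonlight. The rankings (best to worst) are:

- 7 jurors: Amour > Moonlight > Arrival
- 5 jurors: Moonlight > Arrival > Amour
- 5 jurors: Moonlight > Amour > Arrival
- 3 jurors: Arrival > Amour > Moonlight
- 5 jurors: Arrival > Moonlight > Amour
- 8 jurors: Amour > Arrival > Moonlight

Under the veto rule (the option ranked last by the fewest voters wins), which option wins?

Last-place votes: Arrival 12, Amour 10, Moonlight 11.
Amour is ranked last by the fewest voters, so Amour wins.

Amour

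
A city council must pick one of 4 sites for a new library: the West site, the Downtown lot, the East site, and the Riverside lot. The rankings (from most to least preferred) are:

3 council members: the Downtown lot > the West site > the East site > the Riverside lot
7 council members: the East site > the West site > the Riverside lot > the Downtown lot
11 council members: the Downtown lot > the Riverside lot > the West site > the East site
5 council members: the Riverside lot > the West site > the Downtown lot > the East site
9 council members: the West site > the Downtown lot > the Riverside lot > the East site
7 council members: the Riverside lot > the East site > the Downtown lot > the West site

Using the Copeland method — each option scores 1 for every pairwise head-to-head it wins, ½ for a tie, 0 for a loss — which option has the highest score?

the West site: beats the East site; ties the Downtown lot; loses to the Riverside lot → score 1.5.
the Downtown lot: beats the East site and the Riverside lot; ties the West site → score 2.5.
the East site: loses to the West site, the Downtown lot, and the Riverside lot → score 0.
the Riverside lot: beats the West site and the East site; loses to the Downtown lot → score 2.
the Downtown lot has the best pairwise record.

the Downtown lot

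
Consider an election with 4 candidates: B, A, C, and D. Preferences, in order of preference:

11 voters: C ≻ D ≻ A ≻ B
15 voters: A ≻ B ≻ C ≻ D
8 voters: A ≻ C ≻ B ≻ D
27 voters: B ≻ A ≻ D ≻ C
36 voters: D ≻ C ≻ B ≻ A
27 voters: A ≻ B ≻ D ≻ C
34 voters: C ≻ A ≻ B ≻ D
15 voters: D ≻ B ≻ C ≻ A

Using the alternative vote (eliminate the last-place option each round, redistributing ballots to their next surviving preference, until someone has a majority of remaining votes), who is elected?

A

Round 1: B 27, A 50, C 45, D 51. Eliminate B.
Round 2: A 77, C 45, D 51. Eliminate C.
Round 3: A 111, D 62. A has a majority.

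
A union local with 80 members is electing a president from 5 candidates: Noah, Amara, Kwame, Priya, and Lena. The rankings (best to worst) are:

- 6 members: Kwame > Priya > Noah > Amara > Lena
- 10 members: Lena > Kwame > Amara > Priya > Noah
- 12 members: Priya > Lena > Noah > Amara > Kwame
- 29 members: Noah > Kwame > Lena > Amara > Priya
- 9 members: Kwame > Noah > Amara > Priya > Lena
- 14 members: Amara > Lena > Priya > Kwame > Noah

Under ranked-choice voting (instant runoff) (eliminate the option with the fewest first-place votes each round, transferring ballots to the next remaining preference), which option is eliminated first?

Round 1: Noah 29, Amara 14, Kwame 15, Priya 12, Lena 10. Eliminate Lena.

Lena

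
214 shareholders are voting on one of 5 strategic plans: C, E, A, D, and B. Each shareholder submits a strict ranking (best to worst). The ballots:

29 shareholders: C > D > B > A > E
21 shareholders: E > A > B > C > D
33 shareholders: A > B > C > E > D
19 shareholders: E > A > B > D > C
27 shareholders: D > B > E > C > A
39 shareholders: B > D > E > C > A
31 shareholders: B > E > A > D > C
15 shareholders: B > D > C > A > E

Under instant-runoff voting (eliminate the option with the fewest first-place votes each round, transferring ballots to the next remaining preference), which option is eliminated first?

Round 1: C 29, E 40, A 33, D 27, B 85. Eliminate D.

D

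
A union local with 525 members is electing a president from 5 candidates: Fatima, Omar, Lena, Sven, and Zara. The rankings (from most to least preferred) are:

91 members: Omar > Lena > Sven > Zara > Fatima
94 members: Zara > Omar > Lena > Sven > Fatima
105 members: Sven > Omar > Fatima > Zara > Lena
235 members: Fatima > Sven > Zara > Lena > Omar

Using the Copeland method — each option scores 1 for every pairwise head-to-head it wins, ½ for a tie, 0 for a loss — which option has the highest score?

Fatima: beats Lena and Zara; loses to Omar and Sven → score 2.
Omar: beats Fatima and Lena; loses to Sven and Zara → score 2.
Lena: loses to Fatima, Omar, Sven, and Zara → score 0.
Sven: beats Fatima, Omar, Lena, and Zara → score 4.
Zara: beats Omar and Lena; loses to Fatima and Sven → score 2.
Sven has the best pairwise record.

Sven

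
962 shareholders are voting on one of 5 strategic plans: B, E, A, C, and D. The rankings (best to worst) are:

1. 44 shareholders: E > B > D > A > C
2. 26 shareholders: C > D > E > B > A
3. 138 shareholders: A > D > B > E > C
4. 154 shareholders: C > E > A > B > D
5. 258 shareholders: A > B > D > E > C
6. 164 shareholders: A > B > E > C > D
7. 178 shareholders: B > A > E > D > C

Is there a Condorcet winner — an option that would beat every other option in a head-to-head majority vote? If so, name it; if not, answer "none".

A vs B: 714–248 for A.
A vs E: 738–224 for A.
A vs C: 782–180 for A.
A vs D: 892–70 for A.
A beats every other option head-to-head.

A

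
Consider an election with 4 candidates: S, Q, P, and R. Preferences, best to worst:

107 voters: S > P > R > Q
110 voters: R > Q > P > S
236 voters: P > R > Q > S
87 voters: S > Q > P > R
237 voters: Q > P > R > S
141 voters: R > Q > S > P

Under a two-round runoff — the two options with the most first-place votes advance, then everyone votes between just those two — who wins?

Round 1 first-place votes: S 194, Q 237, P 236, R 251.
R and Q advance.
Runoff: R is preferred to Q by 594 voters; Q by 324.
R wins the runoff.

R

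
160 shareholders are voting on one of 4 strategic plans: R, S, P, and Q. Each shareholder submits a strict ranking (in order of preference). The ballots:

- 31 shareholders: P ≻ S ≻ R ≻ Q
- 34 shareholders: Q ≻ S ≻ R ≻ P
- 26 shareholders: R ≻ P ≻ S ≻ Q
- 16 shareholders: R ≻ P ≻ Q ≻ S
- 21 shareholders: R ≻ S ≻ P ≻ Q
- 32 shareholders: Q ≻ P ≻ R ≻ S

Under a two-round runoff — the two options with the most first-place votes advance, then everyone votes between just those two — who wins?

Round 1 first-place votes: R 63, S 0, P 31, Q 66.
Q and R advance.
Runoff: Q is preferred to R by 66 voters; R by 94.
R wins the runoff.

R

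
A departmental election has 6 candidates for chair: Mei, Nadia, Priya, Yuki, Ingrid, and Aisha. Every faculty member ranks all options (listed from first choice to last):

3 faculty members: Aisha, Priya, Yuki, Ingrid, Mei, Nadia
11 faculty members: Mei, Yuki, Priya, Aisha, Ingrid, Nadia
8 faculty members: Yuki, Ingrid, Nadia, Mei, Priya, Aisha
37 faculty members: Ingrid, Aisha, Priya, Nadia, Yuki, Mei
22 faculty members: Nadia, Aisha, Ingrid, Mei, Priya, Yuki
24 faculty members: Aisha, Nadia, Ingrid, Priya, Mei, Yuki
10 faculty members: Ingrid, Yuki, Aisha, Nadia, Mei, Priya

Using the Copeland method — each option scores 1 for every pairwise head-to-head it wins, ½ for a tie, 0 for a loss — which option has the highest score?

Mei: loses to Nadia, Priya, Yuki, Ingrid, and Aisha → score 0.
Nadia: beats Mei, Priya, and Yuki; loses to Ingrid and Aisha → score 3.
Priya: beats Mei and Yuki; loses to Nadia, Ingrid, and Aisha → score 2.
Yuki: beats Mei; loses to Nadia, Priya, Ingrid, and Aisha → score 1.
Ingrid: beats Mei, Nadia, Priya, and Yuki; loses to Aisha → score 4.
Aisha: beats Mei, Nadia, Priya, Yuki, and Ingrid → score 5.
Aisha has the best pairwise record.

Aisha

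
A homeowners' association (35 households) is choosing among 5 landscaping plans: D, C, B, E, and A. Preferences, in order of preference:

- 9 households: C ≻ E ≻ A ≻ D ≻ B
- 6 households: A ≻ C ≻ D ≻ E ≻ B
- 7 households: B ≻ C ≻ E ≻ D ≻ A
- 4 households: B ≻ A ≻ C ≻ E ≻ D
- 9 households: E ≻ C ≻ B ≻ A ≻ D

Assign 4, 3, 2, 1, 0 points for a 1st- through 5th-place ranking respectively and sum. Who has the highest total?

C

D: 9·1 + 6·2 + 7·1 + 4·0 + 9·0 = 28
C: 9·4 + 6·3 + 7·3 + 4·2 + 9·3 = 110
B: 9·0 + 6·0 + 7·4 + 4·4 + 9·2 = 62
E: 9·3 + 6·1 + 7·2 + 4·1 + 9·4 = 87
A: 9·2 + 6·4 + 7·0 + 4·3 + 9·1 = 63
C has the highest Borda score (110).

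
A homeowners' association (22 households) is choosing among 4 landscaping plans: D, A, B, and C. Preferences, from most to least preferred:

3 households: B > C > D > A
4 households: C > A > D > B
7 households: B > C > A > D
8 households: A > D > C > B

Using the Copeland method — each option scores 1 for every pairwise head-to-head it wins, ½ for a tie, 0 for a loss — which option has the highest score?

D: beats B; loses to A and C → score 1.
A: beats D and B; loses to C → score 2.
B: loses to D, A, and C → score 0.
C: beats D, A, and B → score 3.
C has the best pairwise record.

C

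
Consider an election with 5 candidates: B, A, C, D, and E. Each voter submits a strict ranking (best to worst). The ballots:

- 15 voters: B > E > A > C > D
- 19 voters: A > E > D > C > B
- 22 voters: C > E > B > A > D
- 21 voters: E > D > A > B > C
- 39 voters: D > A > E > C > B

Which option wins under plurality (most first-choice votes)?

First-place votes: B 15, A 19, C 22, D 39, E 21.
D has the most first-place votes.

D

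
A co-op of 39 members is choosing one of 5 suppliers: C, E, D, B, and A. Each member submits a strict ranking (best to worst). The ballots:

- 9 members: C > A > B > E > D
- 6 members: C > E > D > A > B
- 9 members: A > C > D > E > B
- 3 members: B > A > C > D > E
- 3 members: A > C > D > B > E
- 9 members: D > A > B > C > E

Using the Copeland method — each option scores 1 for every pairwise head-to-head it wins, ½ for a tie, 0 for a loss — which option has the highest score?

C: beats E, D, and B; loses to A → score 3.
E: loses to C, D, B, and A → score 0.
D: beats E and B; loses to C and A → score 2.
B: beats E; loses to C, D, and A → score 1.
A: beats C, E, D, and B → score 4.
A has the best pairwise record.

A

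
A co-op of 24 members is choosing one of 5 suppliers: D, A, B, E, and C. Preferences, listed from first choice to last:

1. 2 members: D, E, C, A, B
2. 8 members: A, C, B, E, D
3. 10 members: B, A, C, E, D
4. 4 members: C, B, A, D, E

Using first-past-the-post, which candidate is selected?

B

First-place votes: D 2, A 8, B 10, E 0, C 4.
B has the most first-place votes.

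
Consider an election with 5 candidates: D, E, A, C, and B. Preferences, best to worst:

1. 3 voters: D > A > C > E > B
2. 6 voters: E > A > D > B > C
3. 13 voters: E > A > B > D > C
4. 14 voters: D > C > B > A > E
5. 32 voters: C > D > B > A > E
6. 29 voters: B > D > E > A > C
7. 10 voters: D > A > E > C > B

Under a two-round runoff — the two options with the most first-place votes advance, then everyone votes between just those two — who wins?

C

Round 1 first-place votes: D 27, E 19, A 0, C 32, B 29.
C and B advance.
Runoff: C is preferred to B by 59 voters; B by 48.
C wins the runoff.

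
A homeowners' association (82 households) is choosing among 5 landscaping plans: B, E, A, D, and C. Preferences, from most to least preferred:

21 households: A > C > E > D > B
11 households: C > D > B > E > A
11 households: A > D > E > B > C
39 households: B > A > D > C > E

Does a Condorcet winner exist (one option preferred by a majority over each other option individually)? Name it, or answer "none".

Checking pairwise contests:
D beats B 43–39.
B beats E 50–32.
B beats A 50–32.
A beats D 71–11.
B beats C 50–32.
Every option loses at least one head-to-head, so there is no Condorcet winner.

none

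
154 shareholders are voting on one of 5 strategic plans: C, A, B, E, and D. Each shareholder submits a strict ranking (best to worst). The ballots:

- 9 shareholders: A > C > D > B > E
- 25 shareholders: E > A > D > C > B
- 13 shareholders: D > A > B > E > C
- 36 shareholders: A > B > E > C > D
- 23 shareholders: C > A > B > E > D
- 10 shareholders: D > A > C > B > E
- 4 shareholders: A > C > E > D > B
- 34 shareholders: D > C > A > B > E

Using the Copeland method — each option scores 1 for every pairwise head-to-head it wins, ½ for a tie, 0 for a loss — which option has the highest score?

C: beats B and E; loses to A and D → score 2.
A: beats C, B, E, and D → score 4.
B: beats E; loses to C, A, and D → score 1.
E: beats D; loses to C, A, and B → score 1.
D: beats C and B; loses to A and E → score 2.
A has the best pairwise record.

A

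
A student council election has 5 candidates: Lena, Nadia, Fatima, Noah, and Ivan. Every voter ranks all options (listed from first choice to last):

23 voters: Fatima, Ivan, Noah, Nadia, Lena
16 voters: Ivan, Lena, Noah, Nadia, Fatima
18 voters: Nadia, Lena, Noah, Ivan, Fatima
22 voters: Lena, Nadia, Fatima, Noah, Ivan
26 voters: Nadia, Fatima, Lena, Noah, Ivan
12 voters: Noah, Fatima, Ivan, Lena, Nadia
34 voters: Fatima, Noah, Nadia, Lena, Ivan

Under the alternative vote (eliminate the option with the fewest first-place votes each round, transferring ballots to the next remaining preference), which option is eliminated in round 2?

Ivan

Round 1: Lena 22, Nadia 44, Fatima 57, Noah 12, Ivan 16. Eliminate Noah.
Round 2: Lena 22, Nadia 44, Fatima 69, Ivan 16. Eliminate Ivan.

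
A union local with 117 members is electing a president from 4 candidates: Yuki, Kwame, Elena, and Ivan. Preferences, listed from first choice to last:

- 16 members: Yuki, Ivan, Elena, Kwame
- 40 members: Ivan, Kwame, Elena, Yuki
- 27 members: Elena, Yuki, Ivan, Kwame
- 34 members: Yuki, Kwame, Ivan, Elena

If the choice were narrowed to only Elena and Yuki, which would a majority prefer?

Elena

Voters preferring Elena to Yuki: 67; preferring Yuki to Elena: 50.
Elena wins the head-to-head.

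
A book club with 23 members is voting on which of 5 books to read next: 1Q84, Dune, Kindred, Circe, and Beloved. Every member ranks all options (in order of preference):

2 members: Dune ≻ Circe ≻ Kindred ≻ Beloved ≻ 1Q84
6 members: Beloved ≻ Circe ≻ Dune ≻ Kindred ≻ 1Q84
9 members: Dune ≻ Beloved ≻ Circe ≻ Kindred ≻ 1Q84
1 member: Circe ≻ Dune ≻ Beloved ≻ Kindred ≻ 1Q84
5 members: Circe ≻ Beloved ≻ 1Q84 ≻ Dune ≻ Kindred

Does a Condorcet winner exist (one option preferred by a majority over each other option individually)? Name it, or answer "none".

none

Checking pairwise contests:
Dune beats 1Q84 18–5.
Circe beats Dune 12–11.
Dune beats Kindred 23–0.
Beloved beats Circe 15–8.
Dune beats Beloved 12–11.
Every option loses at least one head-to-head, so there is no Condorcet winner.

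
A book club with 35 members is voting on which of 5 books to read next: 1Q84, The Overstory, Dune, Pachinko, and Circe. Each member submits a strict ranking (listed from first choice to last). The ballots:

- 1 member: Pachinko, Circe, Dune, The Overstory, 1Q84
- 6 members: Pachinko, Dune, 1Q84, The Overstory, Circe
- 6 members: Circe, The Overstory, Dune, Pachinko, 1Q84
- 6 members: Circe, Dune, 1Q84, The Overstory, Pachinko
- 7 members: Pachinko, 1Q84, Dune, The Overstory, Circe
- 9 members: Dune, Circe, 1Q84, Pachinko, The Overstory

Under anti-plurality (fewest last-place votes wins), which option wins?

Dune

Last-place votes: 1Q84 7, The Overstory 9, Dune 0, Pachinko 6, Circe 13.
Dune is ranked last by the fewest voters, so Dune wins.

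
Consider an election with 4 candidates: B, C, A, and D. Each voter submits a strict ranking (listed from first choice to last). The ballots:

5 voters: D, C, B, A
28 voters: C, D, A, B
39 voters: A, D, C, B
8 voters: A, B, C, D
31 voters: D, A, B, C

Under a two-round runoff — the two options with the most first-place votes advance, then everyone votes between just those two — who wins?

Round 1 first-place votes: B 0, C 28, A 47, D 36.
A and D advance.
Runoff: A is preferred to D by 47 voters; D by 64.
D wins the runoff.

D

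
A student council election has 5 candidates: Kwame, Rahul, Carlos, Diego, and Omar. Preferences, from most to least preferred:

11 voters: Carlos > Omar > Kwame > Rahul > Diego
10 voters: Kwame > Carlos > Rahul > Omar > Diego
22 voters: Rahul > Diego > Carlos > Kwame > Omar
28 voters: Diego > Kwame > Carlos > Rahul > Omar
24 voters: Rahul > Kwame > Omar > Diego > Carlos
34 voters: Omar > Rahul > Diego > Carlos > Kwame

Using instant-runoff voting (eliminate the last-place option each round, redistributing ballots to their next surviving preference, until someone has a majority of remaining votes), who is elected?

Round 1: Kwame 10, Rahul 46, Carlos 11, Diego 28, Omar 34. Eliminate Kwame.
Round 2: Rahul 46, Carlos 21, Diego 28, Omar 34. Eliminate Carlos.
Round 3: Rahul 56, Diego 28, Omar 45. Eliminate Diego.
Round 4: Rahul 84, Omar 45. Rahul has a majority.

Rahul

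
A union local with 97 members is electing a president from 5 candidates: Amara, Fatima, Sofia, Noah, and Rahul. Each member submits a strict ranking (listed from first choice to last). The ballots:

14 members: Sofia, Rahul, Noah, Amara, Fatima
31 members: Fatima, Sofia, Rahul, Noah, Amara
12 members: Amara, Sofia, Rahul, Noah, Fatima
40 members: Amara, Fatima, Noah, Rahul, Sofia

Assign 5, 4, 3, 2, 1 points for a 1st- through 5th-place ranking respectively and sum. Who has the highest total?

Fatima

Amara: 14·2 + 31·1 + 12·5 + 40·5 = 319
Fatima: 14·1 + 31·5 + 12·1 + 40·4 = 341
Sofia: 14·5 + 31·4 + 12·4 + 40·1 = 282
Noah: 14·3 + 31·2 + 12·2 + 40·3 = 248
Rahul: 14·4 + 31·3 + 12·3 + 40·2 = 265
Fatima has the highest Borda score (341).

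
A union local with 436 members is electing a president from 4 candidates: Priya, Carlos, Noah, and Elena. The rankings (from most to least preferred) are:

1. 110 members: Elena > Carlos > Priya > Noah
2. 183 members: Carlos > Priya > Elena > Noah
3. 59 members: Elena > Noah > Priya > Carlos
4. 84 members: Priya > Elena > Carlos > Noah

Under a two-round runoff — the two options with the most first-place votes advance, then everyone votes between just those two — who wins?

Elena

Round 1 first-place votes: Priya 84, Carlos 183, Noah 0, Elena 169.
Carlos and Elena advance.
Runoff: Carlos is preferred to Elena by 183 voters; Elena by 253.
Elena wins the runoff.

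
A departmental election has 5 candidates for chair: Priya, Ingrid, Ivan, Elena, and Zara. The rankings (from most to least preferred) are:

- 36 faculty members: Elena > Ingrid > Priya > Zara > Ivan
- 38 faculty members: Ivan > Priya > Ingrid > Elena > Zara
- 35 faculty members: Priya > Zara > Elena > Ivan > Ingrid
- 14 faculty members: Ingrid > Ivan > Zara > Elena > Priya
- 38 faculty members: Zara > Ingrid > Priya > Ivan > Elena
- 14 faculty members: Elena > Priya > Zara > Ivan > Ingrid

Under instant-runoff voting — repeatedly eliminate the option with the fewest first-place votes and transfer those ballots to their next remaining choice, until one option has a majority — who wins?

Round 1: Priya 35, Ingrid 14, Ivan 38, Elena 50, Zara 38. Eliminate Ingrid.
Round 2: Priya 35, Ivan 52, Elena 50, Zara 38. Eliminate Priya.
Round 3: Ivan 52, Elena 50, Zara 73. Eliminate Elena.
Round 4: Ivan 52, Zara 123. Zara has a majority.

Zara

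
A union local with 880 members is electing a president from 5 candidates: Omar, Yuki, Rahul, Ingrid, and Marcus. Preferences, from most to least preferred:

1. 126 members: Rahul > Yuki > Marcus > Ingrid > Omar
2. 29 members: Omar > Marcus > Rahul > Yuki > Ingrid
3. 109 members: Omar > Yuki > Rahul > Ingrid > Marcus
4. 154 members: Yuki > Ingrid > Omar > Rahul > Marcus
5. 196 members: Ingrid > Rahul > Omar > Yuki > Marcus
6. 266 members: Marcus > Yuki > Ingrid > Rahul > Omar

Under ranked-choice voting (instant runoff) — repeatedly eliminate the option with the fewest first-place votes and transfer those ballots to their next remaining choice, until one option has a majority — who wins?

Yuki

Round 1: Omar 138, Yuki 154, Rahul 126, Ingrid 196, Marcus 266. Eliminate Rahul.
Round 2: Omar 138, Yuki 280, Ingrid 196, Marcus 266. Eliminate Omar.
Round 3: Yuki 389, Ingrid 196, Marcus 295. Eliminate Ingrid.
Round 4: Yuki 585, Marcus 295. Yuki has a majority.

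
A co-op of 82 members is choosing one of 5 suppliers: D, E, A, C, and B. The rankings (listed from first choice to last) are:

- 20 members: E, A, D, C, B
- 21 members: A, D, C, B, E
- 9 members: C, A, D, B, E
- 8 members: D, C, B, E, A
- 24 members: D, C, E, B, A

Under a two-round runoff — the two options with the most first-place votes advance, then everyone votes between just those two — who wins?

Round 1 first-place votes: D 32, E 20, A 21, C 9, B 0.
D and A advance.
Runoff: D is preferred to A by 32 voters; A by 50.
A wins the runoff.

A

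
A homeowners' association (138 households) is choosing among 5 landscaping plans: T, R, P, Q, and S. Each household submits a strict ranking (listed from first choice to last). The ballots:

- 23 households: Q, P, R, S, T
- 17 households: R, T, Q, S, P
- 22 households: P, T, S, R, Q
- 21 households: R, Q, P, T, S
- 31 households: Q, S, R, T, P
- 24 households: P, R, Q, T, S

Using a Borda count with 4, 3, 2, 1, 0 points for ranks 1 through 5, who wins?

Q

T: 23·0 + 17·3 + 22·3 + 21·1 + 31·1 + 24·1 = 193
R: 23·2 + 17·4 + 22·1 + 21·4 + 31·2 + 24·3 = 354
P: 23·3 + 17·0 + 22·4 + 21·2 + 31·0 + 24·4 = 295
Q: 23·4 + 17·2 + 22·0 + 21·3 + 31·4 + 24·2 = 361
S: 23·1 + 17·1 + 22·2 + 21·0 + 31·3 + 24·0 = 177
Q has the highest Borda score (361).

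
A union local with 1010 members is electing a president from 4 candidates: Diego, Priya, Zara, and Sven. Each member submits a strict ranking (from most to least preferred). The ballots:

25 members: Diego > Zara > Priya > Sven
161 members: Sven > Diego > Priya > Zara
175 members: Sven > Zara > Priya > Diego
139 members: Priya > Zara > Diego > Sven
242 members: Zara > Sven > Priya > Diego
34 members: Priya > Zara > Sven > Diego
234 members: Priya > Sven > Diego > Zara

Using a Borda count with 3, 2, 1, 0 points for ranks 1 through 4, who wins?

Sven

Diego: 25·3 + 161·2 + 175·0 + 139·1 + 242·0 + 34·0 + 234·1 = 770
Priya: 25·1 + 161·1 + 175·1 + 139·3 + 242·1 + 34·3 + 234·3 = 1824
Zara: 25·2 + 161·0 + 175·2 + 139·2 + 242·3 + 34·2 + 234·0 = 1472
Sven: 25·0 + 161·3 + 175·3 + 139·0 + 242·2 + 34·1 + 234·2 = 1994
Sven has the highest Borda score (1994).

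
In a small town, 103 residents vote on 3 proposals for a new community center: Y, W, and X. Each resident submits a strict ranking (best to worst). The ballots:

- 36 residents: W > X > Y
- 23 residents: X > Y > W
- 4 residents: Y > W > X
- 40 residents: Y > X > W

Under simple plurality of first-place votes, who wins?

First-place votes: Y 44, W 36, X 23.
Y has the most first-place votes.

Y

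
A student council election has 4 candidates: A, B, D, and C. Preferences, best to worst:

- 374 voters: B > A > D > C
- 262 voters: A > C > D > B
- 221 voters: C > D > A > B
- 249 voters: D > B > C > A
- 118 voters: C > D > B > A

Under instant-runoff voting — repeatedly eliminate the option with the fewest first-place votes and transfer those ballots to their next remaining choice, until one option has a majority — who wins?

B

Round 1: A 262, B 374, D 249, C 339. Eliminate D.
Round 2: A 262, B 623, C 339. B has a majority.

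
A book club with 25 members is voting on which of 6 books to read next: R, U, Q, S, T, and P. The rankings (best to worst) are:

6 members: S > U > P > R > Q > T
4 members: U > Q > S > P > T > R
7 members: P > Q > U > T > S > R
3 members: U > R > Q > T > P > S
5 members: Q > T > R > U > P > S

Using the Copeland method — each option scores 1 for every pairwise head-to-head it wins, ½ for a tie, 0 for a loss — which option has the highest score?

R: loses to U, Q, S, T, and P → score 0.
U: beats R, Q, S, T, and P → score 5.
Q: beats R, S, and T; loses to U and P → score 3.
S: beats R; loses to U, Q, T, and P → score 1.
T: beats R and S; loses to U, Q, and P → score 2.
P: beats R, Q, S, and T; loses to U → score 4.
U has the best pairwise record.

U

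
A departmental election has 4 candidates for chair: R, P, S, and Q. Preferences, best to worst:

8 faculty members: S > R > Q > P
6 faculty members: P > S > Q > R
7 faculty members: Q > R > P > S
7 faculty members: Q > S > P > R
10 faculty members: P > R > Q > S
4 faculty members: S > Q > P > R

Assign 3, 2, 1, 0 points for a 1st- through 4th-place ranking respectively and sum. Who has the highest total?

Q

R: 8·2 + 6·0 + 7·2 + 7·0 + 10·2 + 4·0 = 50
P: 8·0 + 6·3 + 7·1 + 7·1 + 10·3 + 4·1 = 66
S: 8·3 + 6·2 + 7·0 + 7·2 + 10·0 + 4·3 = 62
Q: 8·1 + 6·1 + 7·3 + 7·3 + 10·1 + 4·2 = 74
Q has the highest Borda score (74).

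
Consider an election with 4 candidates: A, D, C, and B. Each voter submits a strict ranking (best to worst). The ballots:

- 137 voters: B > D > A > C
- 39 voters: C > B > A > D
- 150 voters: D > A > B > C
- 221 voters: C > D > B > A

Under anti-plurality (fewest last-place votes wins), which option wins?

B

Last-place votes: A 221, D 39, C 287, B 0.
B is ranked last by the fewest voters, so B wins.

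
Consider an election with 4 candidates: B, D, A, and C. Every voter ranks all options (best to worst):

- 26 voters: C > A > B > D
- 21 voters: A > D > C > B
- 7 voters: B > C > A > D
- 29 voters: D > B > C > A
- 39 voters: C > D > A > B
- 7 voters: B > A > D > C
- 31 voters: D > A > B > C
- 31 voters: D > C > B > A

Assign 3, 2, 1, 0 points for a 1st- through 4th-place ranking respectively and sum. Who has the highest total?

D

B: 26·1 + 21·0 + 7·3 + 29·2 + 39·0 + 7·3 + 31·1 + 31·1 = 188
D: 26·0 + 21·2 + 7·0 + 29·3 + 39·2 + 7·1 + 31·3 + 31·3 = 400
A: 26·2 + 21·3 + 7·1 + 29·0 + 39·1 + 7·2 + 31·2 + 31·0 = 237
C: 26·3 + 21·1 + 7·2 + 29·1 + 39·3 + 7·0 + 31·0 + 31·2 = 321
D has the highest Borda score (400).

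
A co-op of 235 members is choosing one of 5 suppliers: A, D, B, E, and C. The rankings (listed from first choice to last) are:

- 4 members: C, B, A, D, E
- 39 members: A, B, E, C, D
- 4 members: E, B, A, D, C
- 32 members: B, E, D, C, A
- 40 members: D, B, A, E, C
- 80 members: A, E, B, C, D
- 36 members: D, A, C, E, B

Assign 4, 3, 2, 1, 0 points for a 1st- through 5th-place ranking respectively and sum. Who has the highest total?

A: 4·2 + 39·4 + 4·2 + 32·0 + 40·2 + 80·4 + 36·3 = 680
D: 4·1 + 39·0 + 4·1 + 32·2 + 40·4 + 80·0 + 36·4 = 376
B: 4·3 + 39·3 + 4·3 + 32·4 + 40·3 + 80·2 + 36·0 = 549
E: 4·0 + 39·2 + 4·4 + 32·3 + 40·1 + 80·3 + 36·1 = 506
C: 4·4 + 39·1 + 4·0 + 32·1 + 40·0 + 80·1 + 36·2 = 239
A has the highest Borda score (680).

A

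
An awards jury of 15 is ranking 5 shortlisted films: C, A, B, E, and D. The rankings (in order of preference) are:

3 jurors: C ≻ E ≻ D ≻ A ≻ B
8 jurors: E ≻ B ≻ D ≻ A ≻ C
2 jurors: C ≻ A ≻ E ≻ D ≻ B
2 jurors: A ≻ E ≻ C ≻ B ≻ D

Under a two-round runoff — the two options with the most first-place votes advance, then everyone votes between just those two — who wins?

Round 1 first-place votes: C 5, A 2, B 0, E 8, D 0.
E and C advance.
Runoff: E is preferred to C by 10 voters; C by 5.
E wins the runoff.

E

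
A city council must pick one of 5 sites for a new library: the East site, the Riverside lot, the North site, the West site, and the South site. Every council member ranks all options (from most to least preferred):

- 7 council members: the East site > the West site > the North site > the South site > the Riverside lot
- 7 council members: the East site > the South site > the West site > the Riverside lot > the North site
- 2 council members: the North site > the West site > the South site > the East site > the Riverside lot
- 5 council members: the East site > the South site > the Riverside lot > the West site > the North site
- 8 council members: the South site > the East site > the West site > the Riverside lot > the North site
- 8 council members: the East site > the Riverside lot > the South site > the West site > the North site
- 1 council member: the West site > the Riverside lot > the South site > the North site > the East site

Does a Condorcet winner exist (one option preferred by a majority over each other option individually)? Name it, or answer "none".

the East site vs the Riverside lot: 37–1 for the East site.
the East site vs the North site: 35–3 for the East site.
the East site vs the West site: 35–3 for the East site.
the East site vs the South site: 27–11 for the East site.
the East site beats every other option head-to-head.

the East site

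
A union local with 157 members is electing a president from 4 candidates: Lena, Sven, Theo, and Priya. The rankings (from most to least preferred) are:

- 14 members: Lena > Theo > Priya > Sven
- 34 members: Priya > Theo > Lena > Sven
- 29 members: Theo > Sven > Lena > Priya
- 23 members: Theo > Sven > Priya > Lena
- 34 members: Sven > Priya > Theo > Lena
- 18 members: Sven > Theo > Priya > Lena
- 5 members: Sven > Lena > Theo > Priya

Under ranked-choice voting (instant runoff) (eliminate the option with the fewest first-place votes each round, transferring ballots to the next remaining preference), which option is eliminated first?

Lena

Round 1: Lena 14, Sven 57, Theo 52, Priya 34. Eliminate Lena.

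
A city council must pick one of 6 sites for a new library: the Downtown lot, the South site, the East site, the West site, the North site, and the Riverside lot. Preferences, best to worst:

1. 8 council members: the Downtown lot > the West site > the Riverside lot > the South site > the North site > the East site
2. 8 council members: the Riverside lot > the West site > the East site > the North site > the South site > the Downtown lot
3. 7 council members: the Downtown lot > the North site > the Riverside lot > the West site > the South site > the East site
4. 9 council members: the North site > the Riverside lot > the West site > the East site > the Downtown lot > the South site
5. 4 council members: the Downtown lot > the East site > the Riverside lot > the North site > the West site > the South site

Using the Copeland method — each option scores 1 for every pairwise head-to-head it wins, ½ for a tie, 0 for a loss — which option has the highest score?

the Downtown lot

the Downtown lot: beats the South site, the East site, the West site, the North site, and the Riverside lot → score 5.
the South site: loses to the Downtown lot, the East site, the West site, the North site, and the Riverside lot → score 0.
the East site: beats the South site; loses to the Downtown lot, the West site, the North site, and the Riverside lot → score 1.
the West site: beats the South site and the East site; loses to the Downtown lot, the North site, and the Riverside lot → score 2.
the North site: beats the South site, the East site, and the West site; loses to the Downtown lot and the Riverside lot → score 3.
the Riverside lot: beats the South site, the East site, the West site, and the North site; loses to the Downtown lot → score 4.
the Downtown lot has the best pairwise record.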